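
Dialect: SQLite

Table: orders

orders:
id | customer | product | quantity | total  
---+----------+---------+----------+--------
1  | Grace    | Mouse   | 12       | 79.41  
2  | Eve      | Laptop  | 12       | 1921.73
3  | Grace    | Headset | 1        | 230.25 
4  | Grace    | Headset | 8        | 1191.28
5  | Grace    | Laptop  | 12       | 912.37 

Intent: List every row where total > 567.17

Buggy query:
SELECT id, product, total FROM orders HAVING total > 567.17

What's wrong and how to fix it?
Bug: HAVING filters the output of aggregation, but this query has no GROUP BY and no aggregate functions, so SQLite rejects it (HAVING clause on a non-aggregate query); the condition here is per row

Fix: Replace HAVING with WHERE since the condition applies to individual rows

Corrected query:
SELECT id, product, total FROM orders WHERE total > 567.17

Result:
id | product | total  
---+---------+--------
2  | Laptop  | 1921.73
4  | Headset | 1191.28
5  | Laptop  | 912.37 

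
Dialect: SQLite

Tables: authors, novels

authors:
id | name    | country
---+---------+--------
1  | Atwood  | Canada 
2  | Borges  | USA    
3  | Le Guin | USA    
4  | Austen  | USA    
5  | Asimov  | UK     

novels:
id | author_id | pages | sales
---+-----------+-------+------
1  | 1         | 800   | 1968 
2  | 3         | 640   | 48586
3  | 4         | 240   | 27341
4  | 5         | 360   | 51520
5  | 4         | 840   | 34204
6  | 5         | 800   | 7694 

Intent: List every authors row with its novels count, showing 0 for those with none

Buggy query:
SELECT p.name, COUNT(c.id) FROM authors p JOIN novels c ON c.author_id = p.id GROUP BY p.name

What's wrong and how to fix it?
Bug: INNER JOIN drops authors rows that have no matching novels rows

Fix: Use LEFT JOIN so parents without children still appear (COUNT(c.id) gives 0)

Corrected query:
SELECT p.name, COUNT(c.id) FROM authors p LEFT JOIN novels c ON c.author_id = p.id GROUP BY p.name

Result:
name    | COUNT(c.id)
--------+------------
Asimov  | 2          
Atwood  | 1          
Austen  | 2          
Borges  | 0          
Le Guin | 1          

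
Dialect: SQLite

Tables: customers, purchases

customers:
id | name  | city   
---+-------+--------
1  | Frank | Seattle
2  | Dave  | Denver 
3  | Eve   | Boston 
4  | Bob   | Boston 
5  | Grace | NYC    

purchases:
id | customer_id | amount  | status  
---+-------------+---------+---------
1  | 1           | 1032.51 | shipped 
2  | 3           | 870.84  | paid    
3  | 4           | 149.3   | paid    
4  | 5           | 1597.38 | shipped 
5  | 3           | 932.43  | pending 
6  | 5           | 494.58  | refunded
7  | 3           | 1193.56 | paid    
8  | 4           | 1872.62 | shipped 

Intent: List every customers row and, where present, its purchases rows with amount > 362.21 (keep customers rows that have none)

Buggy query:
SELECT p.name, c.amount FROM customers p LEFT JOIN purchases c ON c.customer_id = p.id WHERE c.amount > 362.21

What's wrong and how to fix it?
Bug: A WHERE condition on the right-hand table after LEFT JOIN drops unmatched parents

Fix: Move the right-table condition into the ON clause so unmatched parents are kept

Corrected query:
SELECT p.name, c.amount FROM customers p LEFT JOIN purchases c ON c.customer_id = p.id AND c.amount > 362.21

Result:
name  | amount 
------+--------
Frank | 1032.51
Dave  | NULL   
Eve   | 870.84 
Eve   | 932.43 
Eve   | 1193.56
Bob   | 1872.62
Grace | 494.58 
Grace | 1597.38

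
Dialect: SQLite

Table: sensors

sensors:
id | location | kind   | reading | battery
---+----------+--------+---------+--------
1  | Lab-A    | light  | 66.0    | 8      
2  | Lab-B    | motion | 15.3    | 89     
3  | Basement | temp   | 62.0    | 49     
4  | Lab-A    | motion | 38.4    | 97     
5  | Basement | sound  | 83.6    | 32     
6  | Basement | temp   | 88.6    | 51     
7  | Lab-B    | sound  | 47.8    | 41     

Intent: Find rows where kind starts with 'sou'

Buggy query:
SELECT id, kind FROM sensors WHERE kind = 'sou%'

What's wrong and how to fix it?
Bug: '=' compares the literal string including the % character; pattern matching needs LIKE

Fix: Replace '=' with LIKE so 'sou%' is treated as a pattern

Corrected query:
SELECT id, kind FROM sensors WHERE kind LIKE 'sou%'

Result:
id | kind 
---+------
5  | sound
7  | sound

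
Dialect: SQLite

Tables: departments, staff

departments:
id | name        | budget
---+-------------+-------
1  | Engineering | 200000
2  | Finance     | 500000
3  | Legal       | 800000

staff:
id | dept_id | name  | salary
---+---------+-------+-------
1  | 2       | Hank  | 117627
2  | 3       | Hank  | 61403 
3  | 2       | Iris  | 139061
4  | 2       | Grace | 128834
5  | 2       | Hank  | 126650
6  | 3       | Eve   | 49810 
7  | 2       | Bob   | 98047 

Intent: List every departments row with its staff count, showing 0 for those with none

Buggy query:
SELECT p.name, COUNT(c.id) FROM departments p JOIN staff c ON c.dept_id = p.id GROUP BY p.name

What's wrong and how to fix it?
Bug: INNER JOIN drops departments rows that have no matching staff rows

Fix: Use LEFT JOIN so parents without children still appear (COUNT(c.id) gives 0)

Corrected query:
SELECT p.name, COUNT(c.id) FROM departments p LEFT JOIN staff c ON c.dept_id = p.id GROUP BY p.name

Result:
name        | COUNT(c.id)
------------+------------
Engineering | 0          
Finance     | 5          
Legal       | 2          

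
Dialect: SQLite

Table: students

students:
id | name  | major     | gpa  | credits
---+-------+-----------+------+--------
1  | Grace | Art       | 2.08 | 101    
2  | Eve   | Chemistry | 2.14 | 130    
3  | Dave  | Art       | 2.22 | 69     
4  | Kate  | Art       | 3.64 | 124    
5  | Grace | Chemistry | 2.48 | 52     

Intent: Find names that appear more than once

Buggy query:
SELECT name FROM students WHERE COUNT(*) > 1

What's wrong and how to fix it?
Bug: WHERE can't reference COUNT(*); aggregates are computed after WHERE

Fix: GROUP BY name, then filter groups with HAVING COUNT(*) > 1

Corrected query:
SELECT name FROM students GROUP BY name HAVING COUNT(*) > 1

Result:
name 
-----
Grace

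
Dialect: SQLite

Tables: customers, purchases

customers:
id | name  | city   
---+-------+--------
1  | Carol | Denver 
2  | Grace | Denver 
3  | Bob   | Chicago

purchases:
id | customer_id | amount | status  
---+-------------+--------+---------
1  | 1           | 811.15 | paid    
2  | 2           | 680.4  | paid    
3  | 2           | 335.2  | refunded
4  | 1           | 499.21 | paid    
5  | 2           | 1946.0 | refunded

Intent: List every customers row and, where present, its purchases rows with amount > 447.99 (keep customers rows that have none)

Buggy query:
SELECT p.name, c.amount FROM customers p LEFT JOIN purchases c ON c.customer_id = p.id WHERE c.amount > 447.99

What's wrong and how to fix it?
Bug: A WHERE condition on the right-hand table after LEFT JOIN drops unmatched parents

Fix: Put 'c.amount > 447.99' in the JOIN's ON clause instead of WHERE

Corrected query:
SELECT p.name, c.amount FROM customers p LEFT JOIN purchases c ON c.customer_id = p.id AND c.amount > 447.99

Result:
name  | amount
------+-------
Carol | 499.21
Carol | 811.15
Grace | 680.4 
Grace | 1946  
Bob   | NULL  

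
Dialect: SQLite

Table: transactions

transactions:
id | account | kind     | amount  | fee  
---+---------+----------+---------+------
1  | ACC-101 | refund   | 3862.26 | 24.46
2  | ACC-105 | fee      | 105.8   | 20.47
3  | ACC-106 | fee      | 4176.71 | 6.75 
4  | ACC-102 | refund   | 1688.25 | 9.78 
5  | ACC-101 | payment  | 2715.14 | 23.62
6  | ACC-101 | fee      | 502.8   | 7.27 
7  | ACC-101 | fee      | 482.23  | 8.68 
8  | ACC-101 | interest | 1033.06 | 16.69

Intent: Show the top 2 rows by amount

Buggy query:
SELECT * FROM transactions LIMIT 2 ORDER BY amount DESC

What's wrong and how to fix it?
Bug: LIMIT must come after ORDER BY

Fix: Swap the clauses: ORDER BY first, then LIMIT

Corrected query:
SELECT * FROM transactions ORDER BY amount DESC LIMIT 2

Result:
id | account | kind   | amount  | fee  
---+---------+--------+---------+------
3  | ACC-106 | fee    | 4176.71 | 6.75 
1  | ACC-101 | refund | 3862.26 | 24.46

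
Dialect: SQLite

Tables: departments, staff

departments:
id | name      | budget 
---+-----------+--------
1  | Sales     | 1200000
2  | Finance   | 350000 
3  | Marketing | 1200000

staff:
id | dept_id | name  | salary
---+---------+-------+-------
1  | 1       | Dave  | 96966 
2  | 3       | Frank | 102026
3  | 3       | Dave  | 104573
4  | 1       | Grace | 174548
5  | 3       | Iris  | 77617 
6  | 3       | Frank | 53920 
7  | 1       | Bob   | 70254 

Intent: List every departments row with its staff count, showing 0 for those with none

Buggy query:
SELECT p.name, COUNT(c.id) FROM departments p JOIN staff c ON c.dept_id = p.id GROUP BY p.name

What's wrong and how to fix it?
Bug: INNER JOIN drops departments rows that have no matching staff rows

Fix: Use LEFT JOIN so parents without children still appear (COUNT(c.id) gives 0)

Corrected query:
SELECT p.name, COUNT(c.id) FROM departments p LEFT JOIN staff c ON c.dept_id = p.id GROUP BY p.name

Result:
name      | COUNT(c.id)
----------+------------
Finance   | 0          
Marketing | 4          
Sales     | 3          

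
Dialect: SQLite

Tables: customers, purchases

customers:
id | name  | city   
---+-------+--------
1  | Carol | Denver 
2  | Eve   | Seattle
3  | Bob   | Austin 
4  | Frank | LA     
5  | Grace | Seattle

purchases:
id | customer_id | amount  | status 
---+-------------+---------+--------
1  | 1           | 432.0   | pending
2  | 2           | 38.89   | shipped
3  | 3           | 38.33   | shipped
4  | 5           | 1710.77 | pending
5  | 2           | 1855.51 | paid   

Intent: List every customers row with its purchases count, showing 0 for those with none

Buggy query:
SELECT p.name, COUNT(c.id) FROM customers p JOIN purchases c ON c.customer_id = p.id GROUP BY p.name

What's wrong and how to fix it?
Bug: An inner join excludes parents with zero children

Fix: Use LEFT JOIN so parents without children still appear (COUNT(c.id) gives 0)

Corrected query:
SELECT p.name, COUNT(c.id) FROM customers p LEFT JOIN purchases c ON c.customer_id = p.id GROUP BY p.name

Result:
name  | COUNT(c.id)
------+------------
Bob   | 1          
Carol | 1          
Eve   | 2          
Frank | 0          
Grace | 1          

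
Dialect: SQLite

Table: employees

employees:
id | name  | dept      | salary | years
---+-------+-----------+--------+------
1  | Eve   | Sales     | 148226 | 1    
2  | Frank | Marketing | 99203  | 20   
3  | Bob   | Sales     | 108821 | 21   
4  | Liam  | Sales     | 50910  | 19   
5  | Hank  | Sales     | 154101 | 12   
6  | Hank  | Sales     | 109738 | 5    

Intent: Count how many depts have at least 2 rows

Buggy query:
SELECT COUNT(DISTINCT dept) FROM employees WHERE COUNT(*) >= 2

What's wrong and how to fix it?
Bug: COUNT(*) cannot appear in WHERE; the per-group count doesn't exist yet

Fix: Use a subquery that GROUPs and filters with HAVING, then count its rows

Corrected query:
SELECT COUNT(*) FROM (SELECT dept FROM employees GROUP BY dept HAVING COUNT(*) >= 2)

Result:
COUNT(*)
--------
1       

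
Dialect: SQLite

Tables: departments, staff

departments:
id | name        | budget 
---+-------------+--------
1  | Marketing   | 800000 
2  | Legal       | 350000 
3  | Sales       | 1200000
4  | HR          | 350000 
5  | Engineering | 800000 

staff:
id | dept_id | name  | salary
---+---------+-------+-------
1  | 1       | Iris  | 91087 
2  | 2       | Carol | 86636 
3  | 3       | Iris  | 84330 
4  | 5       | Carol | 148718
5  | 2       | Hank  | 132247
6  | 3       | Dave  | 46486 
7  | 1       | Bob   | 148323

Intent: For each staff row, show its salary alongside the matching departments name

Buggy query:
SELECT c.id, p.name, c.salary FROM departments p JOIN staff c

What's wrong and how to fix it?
Bug: Missing join condition: each staff row is matched to all departments rows instead of just its own

Fix: Specify the join condition linking the foreign key to the parent id

Corrected query:
SELECT c.id, p.name, c.salary FROM departments p JOIN staff c ON c.dept_id = p.id

Result:
id | name        | salary
---+-------------+-------
1  | Marketing   | 91087 
2  | Legal       | 86636 
3  | Sales       | 84330 
4  | Engineering | 148718
5  | Legal       | 132247
6  | Sales       | 46486 
7  | Marketing   | 148323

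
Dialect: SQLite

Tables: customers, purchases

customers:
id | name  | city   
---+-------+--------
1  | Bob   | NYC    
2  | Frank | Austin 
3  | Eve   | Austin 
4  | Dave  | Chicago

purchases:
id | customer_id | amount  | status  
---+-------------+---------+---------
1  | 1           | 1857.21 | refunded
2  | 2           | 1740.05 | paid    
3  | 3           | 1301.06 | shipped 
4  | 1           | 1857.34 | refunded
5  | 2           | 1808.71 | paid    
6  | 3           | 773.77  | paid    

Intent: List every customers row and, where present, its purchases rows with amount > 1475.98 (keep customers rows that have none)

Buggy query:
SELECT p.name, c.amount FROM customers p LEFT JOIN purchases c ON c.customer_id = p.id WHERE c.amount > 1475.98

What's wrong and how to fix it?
Bug: Filtering c.amount in WHERE discards the NULL rows produced by LEFT JOIN, turning it into an inner join

Fix: Put 'c.amount > 1475.98' in the JOIN's ON clause instead of WHERE

Corrected query:
SELECT p.name, c.amount FROM customers p LEFT JOIN purchases c ON c.customer_id = p.id AND c.amount > 1475.98

Result:
name  | amount 
------+--------
Bob   | 1857.21
Bob   | 1857.34
Frank | 1740.05
Frank | 1808.71
Eve   | NULL   
Dave  | NULL   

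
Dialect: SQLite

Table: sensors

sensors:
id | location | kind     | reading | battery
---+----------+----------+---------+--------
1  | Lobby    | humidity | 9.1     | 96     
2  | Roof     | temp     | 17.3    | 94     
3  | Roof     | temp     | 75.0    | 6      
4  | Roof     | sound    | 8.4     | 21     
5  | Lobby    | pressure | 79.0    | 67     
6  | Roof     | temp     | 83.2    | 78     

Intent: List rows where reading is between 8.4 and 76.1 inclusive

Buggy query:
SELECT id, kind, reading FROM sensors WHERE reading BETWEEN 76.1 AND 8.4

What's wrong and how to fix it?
Bug: The bounds are reversed; BETWEEN a AND b requires a <= b to match anything

Fix: Swap the bounds so the smaller value comes first

Corrected query:
SELECT id, kind, reading FROM sensors WHERE reading BETWEEN 8.4 AND 76.1

Result:
id | kind     | reading
---+----------+--------
1  | humidity | 9.1    
2  | temp     | 17.3   
3  | temp     | 75     
4  | sound    | 8.4    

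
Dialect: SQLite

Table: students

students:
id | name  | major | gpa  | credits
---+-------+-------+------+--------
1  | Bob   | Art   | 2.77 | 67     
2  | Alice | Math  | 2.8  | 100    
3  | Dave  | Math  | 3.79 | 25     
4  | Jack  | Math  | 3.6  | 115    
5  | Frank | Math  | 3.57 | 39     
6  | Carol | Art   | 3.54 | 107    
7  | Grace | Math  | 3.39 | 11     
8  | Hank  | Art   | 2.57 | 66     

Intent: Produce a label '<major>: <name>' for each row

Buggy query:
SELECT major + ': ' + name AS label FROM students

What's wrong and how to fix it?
Bug: '+' is numeric addition; on text columns SQLite converts them to 0 instead of concatenating

Fix: Use the || operator for string concatenation

Corrected query:
SELECT major || ': ' || name AS label FROM students

Result:
label      
-----------
Art: Bob   
Math: Alice
Math: Dave 
Math: Jack 
Math: Frank
Art: Carol 
Math: Grace
Art: Hank  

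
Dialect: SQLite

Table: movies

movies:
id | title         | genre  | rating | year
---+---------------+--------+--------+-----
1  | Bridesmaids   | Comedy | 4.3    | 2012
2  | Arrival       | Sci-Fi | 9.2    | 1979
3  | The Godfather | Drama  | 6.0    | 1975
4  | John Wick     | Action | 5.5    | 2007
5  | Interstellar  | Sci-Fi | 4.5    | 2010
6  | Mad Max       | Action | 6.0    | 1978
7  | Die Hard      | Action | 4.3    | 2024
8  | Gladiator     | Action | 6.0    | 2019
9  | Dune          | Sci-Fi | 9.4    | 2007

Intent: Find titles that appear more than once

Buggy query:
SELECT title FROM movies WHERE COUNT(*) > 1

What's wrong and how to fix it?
Bug: WHERE can't reference COUNT(*); aggregates are computed after WHERE

Fix: Group first, then use HAVING for the count condition

Corrected query:
SELECT title FROM movies GROUP BY title HAVING COUNT(*) > 1

Result:
(no rows)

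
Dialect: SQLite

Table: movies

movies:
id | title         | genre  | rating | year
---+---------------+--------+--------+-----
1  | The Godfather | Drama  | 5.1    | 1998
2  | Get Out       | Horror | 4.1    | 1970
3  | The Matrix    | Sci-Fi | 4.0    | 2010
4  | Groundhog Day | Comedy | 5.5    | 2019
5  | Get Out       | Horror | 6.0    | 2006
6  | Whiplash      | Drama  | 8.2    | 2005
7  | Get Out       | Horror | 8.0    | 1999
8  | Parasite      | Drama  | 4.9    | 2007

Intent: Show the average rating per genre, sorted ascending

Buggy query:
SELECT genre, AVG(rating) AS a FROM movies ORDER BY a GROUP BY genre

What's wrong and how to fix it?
Bug: GROUP BY must precede ORDER BY

Fix: Move ORDER BY to the end, after GROUP BY

Corrected query:
SELECT genre, AVG(rating) AS a FROM movies GROUP BY genre ORDER BY a

Result:
genre  | a       
-------+---------
Sci-Fi | 4       
Comedy | 5.5     
Horror | 6.033333
Drama  | 6.066667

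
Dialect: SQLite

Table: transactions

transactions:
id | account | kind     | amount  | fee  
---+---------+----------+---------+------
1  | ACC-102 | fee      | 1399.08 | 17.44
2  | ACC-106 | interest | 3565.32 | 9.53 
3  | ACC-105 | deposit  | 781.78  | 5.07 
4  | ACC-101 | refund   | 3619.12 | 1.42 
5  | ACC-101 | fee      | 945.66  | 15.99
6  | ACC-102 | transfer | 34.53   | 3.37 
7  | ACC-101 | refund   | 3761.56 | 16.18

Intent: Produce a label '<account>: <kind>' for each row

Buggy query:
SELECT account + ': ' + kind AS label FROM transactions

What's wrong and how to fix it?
Bug: '+' is numeric addition; on text columns SQLite converts them to 0 instead of concatenating

Fix: Replace + with || to concatenate text

Corrected query:
SELECT account || ': ' || kind AS label FROM transactions

Result:
label            
-----------------
ACC-102: fee     
ACC-106: interest
ACC-105: deposit 
ACC-101: refund  
ACC-101: fee     
ACC-102: transfer
ACC-101: refund  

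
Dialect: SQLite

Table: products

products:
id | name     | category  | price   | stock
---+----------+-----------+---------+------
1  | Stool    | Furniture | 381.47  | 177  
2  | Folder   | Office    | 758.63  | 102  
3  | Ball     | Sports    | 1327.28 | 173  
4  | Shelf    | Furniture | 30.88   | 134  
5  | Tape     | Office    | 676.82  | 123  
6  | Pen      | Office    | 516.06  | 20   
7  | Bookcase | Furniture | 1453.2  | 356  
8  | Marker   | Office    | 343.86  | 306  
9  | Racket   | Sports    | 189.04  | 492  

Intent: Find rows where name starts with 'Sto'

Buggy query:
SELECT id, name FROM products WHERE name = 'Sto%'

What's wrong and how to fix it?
Bug: Wildcards only work with LIKE; '=' treats '%' as a literal character

Fix: Use LIKE for wildcard pattern matching

Corrected query:
SELECT id, name FROM products WHERE name LIKE 'Sto%'

Result:
id | name 
---+------
1  | Stool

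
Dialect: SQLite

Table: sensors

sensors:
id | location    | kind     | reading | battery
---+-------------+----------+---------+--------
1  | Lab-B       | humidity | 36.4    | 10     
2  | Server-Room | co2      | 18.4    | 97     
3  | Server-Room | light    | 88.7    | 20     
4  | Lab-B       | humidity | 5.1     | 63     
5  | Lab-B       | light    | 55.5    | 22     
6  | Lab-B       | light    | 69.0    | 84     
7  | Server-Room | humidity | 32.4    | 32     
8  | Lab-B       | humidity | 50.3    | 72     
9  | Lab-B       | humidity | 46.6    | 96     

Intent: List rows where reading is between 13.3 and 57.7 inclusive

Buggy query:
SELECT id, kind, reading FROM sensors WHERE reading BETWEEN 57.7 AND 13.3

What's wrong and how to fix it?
Bug: The bounds are reversed; BETWEEN a AND b requires a <= b to match anything

Fix: Swap the bounds so the smaller value comes first

Corrected query:
SELECT id, kind, reading FROM sensors WHERE reading BETWEEN 13.3 AND 57.7

Result:
id | kind     | reading
---+----------+--------
1  | humidity | 36.4   
2  | co2      | 18.4   
5  | light    | 55.5   
7  | humidity | 32.4   
8  | humidity | 50.3   
9  | humidity | 46.6   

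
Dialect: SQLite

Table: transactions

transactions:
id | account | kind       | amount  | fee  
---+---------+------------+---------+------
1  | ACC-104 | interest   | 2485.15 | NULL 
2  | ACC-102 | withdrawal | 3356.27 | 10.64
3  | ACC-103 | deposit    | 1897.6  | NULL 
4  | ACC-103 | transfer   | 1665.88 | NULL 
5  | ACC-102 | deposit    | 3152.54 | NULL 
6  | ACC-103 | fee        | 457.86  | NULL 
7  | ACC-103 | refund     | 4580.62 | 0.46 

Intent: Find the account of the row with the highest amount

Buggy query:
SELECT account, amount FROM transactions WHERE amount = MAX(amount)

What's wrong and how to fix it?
Bug: WHERE is evaluated per row; an aggregate over the whole table isn't defined there

Fix: Use a subquery: WHERE amount = (SELECT MAX(amount) FROM transactions)

Corrected query:
SELECT account, amount FROM transactions WHERE amount = (SELECT MAX(amount) FROM transactions)

Result:
account | amount 
--------+--------
ACC-103 | 4580.62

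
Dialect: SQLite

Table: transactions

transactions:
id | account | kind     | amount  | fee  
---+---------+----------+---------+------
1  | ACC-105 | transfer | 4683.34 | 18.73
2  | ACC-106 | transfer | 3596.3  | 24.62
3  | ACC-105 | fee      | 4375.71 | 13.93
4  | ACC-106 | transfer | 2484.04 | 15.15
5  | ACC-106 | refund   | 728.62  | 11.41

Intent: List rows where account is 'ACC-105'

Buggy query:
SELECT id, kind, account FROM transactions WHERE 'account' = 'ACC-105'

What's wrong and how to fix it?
Bug: 'account' in single quotes is a string literal, not the column; the comparison is literal-vs-literal and never true

Fix: Remove the quotes around the column name (or use double quotes for an identifier)

Corrected query:
SELECT id, kind, account FROM transactions WHERE account = 'ACC-105'

Result:
id | kind     | account
---+----------+--------
1  | transfer | ACC-105
3  | fee      | ACC-105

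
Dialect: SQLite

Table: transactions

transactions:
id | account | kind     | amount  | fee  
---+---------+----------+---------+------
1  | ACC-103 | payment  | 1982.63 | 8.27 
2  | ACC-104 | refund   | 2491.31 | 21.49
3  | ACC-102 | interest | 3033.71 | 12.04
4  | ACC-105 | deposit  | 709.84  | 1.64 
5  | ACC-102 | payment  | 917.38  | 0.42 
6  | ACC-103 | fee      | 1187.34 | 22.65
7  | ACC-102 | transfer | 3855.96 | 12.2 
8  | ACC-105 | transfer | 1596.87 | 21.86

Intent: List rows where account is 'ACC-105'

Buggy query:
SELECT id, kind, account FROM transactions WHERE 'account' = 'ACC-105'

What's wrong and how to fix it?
Bug: 'account' in single quotes is a string literal, not the column; the comparison is literal-vs-literal and never true

Fix: Remove the quotes around the column name (or use double quotes for an identifier)

Corrected query:
SELECT id, kind, account FROM transactions WHERE account = 'ACC-105'

Result:
id | kind     | account
---+----------+--------
4  | deposit  | ACC-105
8  | transfer | ACC-105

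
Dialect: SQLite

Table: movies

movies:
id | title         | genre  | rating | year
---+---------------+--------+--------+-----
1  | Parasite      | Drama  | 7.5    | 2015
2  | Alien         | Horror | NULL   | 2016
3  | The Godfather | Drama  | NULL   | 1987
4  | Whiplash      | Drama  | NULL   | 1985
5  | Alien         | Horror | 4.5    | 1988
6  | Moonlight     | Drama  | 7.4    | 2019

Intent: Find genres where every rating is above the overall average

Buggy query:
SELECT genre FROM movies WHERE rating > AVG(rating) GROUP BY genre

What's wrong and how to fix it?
Bug: WHERE evaluates per row before aggregation, so AVG() is unavailable

Fix: Use a subquery for AVG and a HAVING MIN(...) filter so the condition holds for every row in the group

Corrected query:
SELECT genre FROM movies GROUP BY genre HAVING MIN(rating) > (SELECT AVG(rating) FROM movies)

Result:
genre
-----
Drama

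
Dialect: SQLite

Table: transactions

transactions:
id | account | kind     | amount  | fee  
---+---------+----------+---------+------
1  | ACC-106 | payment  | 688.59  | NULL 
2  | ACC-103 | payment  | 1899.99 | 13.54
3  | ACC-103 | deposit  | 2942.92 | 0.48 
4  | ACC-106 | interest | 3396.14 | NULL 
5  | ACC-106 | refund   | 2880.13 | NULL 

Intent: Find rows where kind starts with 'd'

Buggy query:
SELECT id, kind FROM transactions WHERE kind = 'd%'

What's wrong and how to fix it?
Bug: Wildcards only work with LIKE; '=' treats '%' as a literal character

Fix: Use LIKE for wildcard pattern matching

Corrected query:
SELECT id, kind FROM transactions WHERE kind LIKE 'd%'

Result:
id | kind   
---+--------
3  | deposit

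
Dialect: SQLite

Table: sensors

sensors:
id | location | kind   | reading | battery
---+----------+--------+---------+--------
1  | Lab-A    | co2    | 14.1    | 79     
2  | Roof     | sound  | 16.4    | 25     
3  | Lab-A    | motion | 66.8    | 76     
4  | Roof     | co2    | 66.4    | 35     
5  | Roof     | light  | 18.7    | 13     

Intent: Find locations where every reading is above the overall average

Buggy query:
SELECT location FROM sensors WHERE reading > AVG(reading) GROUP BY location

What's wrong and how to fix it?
Bug: AVG() is an aggregate; it can't sit directly in WHERE

Fix: Use a subquery for AVG and a HAVING MIN(...) filter so the condition holds for every row in the group

Corrected query:
SELECT location FROM sensors GROUP BY location HAVING MIN(reading) > (SELECT AVG(reading) FROM sensors)

Result:
(no rows)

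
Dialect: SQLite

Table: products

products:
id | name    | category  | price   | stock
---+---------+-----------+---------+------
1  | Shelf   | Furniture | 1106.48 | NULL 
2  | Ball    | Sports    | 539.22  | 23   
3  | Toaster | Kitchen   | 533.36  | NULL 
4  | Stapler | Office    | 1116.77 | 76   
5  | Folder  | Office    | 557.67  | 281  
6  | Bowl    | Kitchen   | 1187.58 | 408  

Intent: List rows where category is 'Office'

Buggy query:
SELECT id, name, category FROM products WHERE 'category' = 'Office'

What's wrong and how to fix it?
Bug: Single quotes denote string literals in SQL; the column name is being compared as a constant string

Fix: Remove the quotes around the column name (or use double quotes for an identifier)

Corrected query:
SELECT id, name, category FROM products WHERE category = 'Office'

Result:
id | name    | category
---+---------+---------
4  | Stapler | Office  
5  | Folder  | Office  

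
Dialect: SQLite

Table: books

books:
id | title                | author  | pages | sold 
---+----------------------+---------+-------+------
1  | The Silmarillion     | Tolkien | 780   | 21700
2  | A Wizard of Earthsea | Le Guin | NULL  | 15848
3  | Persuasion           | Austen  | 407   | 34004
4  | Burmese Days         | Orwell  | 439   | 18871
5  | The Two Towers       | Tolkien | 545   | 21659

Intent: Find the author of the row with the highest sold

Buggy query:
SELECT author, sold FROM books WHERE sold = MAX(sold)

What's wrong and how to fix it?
Bug: WHERE is evaluated per row; an aggregate over the whole table isn't defined there

Fix: Use a subquery: WHERE sold = (SELECT MAX(sold) FROM books)

Corrected query:
SELECT author, sold FROM books WHERE sold = (SELECT MAX(sold) FROM books)

Result:
author | sold 
-------+------
Austen | 34004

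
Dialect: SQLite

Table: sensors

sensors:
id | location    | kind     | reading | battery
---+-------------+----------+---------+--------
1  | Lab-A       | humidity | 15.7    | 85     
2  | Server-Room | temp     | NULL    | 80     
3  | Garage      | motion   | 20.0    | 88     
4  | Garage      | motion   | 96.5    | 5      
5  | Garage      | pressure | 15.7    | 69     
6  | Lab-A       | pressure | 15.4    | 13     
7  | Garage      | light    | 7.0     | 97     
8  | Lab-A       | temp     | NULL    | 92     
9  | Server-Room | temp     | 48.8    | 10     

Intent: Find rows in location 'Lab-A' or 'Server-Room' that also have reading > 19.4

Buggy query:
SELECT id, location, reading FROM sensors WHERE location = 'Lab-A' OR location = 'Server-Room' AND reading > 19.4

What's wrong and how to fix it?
Bug: Without parentheses, AND is evaluated before OR, so the reading filter only applies to the 'Server-Room' branch

Fix: Add parentheses around the OR so the AND applies to both alternatives

Corrected query:
SELECT id, location, reading FROM sensors WHERE (location = 'Lab-A' OR location = 'Server-Room') AND reading > 19.4

Result:
id | location    | reading
---+-------------+--------
9  | Server-Room | 48.8   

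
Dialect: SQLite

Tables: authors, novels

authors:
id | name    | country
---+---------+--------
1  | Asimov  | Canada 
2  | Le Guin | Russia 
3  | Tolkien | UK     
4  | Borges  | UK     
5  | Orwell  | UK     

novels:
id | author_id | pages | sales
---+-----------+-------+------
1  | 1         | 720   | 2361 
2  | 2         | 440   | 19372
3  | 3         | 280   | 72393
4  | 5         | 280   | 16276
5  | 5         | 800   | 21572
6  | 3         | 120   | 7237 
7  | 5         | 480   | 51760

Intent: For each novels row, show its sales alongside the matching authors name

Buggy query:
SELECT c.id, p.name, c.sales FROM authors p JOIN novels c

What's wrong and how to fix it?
Bug: Missing join condition: each novels row is matched to all authors rows instead of just its own

Fix: Specify the join condition linking the foreign key to the parent id

Corrected query:
SELECT c.id, p.name, c.sales FROM authors p JOIN novels c ON c.author_id = p.id

Result:
id | name    | sales
---+---------+------
1  | Asimov  | 2361 
2  | Le Guin | 19372
3  | Tolkien | 72393
4  | Orwell  | 16276
5  | Orwell  | 21572
6  | Tolkien | 7237 
7  | Orwell  | 51760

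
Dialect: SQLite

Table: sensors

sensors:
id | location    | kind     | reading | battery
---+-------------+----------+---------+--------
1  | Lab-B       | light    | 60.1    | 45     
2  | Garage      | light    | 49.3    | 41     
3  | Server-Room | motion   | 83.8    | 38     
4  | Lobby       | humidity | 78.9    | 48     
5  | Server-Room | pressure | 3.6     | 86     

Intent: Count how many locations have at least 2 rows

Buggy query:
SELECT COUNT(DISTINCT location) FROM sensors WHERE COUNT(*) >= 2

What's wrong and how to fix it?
Bug: COUNT(*) cannot appear in WHERE; the per-group count doesn't exist yet

Fix: Group first with HAVING COUNT(*) >= 2, then COUNT the resulting groups

Corrected query:
SELECT COUNT(*) FROM (SELECT location FROM sensors GROUP BY location HAVING COUNT(*) >= 2)

Result:
COUNT(*)
--------
1       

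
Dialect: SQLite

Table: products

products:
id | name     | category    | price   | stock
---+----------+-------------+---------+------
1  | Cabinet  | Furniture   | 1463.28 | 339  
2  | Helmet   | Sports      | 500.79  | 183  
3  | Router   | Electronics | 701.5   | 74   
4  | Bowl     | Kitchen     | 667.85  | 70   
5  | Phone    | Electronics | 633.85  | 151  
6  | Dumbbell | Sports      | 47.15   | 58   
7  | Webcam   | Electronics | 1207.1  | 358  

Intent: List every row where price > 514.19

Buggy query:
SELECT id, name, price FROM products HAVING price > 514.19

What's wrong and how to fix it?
Bug: HAVING filters the output of aggregation, but this query has no GROUP BY and no aggregate functions, so SQLite rejects it (HAVING clause on a non-aggregate query); the condition here is per row

Fix: Use WHERE for row-level filtering

Corrected query:
SELECT id, name, price FROM products WHERE price > 514.19

Result:
id | name    | price  
---+---------+--------
1  | Cabinet | 1463.28
3  | Router  | 701.5  
4  | Bowl    | 667.85 
5  | Phone   | 633.85 
7  | Webcam  | 1207.1 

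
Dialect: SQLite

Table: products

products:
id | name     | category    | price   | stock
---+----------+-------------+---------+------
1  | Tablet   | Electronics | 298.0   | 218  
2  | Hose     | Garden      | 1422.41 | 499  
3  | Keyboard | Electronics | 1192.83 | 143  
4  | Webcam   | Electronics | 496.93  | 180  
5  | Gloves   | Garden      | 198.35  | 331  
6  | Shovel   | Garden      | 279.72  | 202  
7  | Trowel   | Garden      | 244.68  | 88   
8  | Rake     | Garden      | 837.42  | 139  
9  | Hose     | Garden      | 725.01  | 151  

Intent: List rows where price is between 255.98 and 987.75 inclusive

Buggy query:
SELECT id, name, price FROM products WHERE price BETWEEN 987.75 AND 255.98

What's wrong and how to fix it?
Bug: The bounds are reversed; BETWEEN a AND b requires a <= b to match anything

Fix: Swap the bounds so the smaller value comes first

Corrected query:
SELECT id, name, price FROM products WHERE price BETWEEN 255.98 AND 987.75

Result:
id | name   | price 
---+--------+-------
1  | Tablet | 298   
4  | Webcam | 496.93
6  | Shovel | 279.72
8  | Rake   | 837.42
9  | Hose   | 725.01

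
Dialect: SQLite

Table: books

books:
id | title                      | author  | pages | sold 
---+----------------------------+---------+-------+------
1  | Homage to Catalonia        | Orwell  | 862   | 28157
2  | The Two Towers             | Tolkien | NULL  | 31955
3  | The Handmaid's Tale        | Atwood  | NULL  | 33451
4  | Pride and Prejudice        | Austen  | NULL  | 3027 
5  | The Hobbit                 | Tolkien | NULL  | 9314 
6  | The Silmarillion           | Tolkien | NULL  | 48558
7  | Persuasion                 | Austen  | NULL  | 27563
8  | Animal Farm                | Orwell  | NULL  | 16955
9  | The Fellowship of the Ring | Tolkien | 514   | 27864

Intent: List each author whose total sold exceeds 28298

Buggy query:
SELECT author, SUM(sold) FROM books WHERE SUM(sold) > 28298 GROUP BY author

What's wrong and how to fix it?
Bug: WHERE runs before GROUP BY, so aggregates aren't available there

Fix: Move the aggregate condition to a HAVING clause

Corrected query:
SELECT author, SUM(sold) FROM books GROUP BY author HAVING SUM(sold) > 28298

Result:
author  | SUM(sold)
--------+----------
Atwood  | 33451    
Austen  | 30590    
Orwell  | 45112    
Tolkien | 117691   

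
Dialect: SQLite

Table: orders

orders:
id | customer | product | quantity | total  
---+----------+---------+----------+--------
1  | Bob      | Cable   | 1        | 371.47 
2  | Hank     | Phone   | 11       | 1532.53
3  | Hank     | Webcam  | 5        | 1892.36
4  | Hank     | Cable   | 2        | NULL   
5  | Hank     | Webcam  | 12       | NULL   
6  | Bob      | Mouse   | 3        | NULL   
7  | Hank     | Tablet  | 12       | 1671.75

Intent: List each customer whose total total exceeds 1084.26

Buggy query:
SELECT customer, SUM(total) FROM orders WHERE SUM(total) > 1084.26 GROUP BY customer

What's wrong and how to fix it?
Bug: WHERE runs before GROUP BY, so aggregates aren't available there

Fix: Move the aggregate condition to a HAVING clause

Corrected query:
SELECT customer, SUM(total) FROM orders GROUP BY customer HAVING SUM(total) > 1084.26

Result:
customer | SUM(total)
---------+-----------
Hank     | 5096.64   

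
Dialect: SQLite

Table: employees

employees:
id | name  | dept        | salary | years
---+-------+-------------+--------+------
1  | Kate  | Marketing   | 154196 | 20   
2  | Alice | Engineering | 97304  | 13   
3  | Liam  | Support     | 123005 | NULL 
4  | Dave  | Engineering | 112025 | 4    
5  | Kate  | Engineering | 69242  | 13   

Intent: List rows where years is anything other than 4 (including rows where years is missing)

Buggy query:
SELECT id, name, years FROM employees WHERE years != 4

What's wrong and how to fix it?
Bug: Inequality against NULL is unknown, not true; rows with NULL are dropped

Fix: Add an explicit OR years IS NULL to include the missing-value rows

Corrected query:
SELECT id, name, years FROM employees WHERE years != 4 OR years IS NULL

Result:
id | name  | years
---+-------+------
1  | Kate  | 20   
2  | Alice | 13   
3  | Liam  | NULL 
5  | Kate  | 13   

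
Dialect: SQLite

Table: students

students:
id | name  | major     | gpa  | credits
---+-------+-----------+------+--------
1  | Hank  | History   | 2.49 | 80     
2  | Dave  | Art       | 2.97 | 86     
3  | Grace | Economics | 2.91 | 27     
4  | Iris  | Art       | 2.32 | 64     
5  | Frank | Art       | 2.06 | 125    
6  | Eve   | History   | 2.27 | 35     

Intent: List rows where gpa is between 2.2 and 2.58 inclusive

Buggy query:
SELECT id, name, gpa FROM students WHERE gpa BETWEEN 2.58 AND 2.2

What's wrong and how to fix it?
Bug: BETWEEN expects the lower bound first; with 2.58 AND 2.2 the range is empty

Fix: Write BETWEEN 2.2 AND 2.58

Corrected query:
SELECT id, name, gpa FROM students WHERE gpa BETWEEN 2.2 AND 2.58

Result:
id | name | gpa 
---+------+-----
1  | Hank | 2.49
4  | Iris | 2.32
6  | Eve  | 2.27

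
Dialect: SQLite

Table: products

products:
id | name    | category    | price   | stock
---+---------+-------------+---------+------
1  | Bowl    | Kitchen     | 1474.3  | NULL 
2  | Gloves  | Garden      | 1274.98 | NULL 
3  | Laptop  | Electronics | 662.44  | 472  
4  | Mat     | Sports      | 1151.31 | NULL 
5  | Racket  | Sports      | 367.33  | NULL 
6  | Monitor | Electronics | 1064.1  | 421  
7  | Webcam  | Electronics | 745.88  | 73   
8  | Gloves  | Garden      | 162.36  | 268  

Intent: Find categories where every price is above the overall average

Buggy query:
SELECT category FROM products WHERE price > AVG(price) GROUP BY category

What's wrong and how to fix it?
Bug: AVG() is an aggregate; it can't sit directly in WHERE

Fix: Compute the overall average in a scalar subquery and compare each group's MIN against it in HAVING

Corrected query:
SELECT category FROM products GROUP BY category HAVING MIN(price) > (SELECT AVG(price) FROM products)

Result:
category
--------
Kitchen 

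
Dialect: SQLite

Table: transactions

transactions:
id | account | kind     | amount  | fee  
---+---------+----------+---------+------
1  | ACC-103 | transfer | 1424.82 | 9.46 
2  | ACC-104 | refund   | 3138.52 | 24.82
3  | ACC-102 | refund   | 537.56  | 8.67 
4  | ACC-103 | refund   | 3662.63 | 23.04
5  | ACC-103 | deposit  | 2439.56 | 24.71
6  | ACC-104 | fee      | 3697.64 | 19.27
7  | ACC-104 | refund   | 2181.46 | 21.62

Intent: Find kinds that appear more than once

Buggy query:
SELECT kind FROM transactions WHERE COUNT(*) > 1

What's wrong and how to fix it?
Bug: WHERE can't reference COUNT(*); aggregates are computed after WHERE

Fix: Group first, then use HAVING for the count condition

Corrected query:
SELECT kind FROM transactions GROUP BY kind HAVING COUNT(*) > 1

Result:
kind  
------
refund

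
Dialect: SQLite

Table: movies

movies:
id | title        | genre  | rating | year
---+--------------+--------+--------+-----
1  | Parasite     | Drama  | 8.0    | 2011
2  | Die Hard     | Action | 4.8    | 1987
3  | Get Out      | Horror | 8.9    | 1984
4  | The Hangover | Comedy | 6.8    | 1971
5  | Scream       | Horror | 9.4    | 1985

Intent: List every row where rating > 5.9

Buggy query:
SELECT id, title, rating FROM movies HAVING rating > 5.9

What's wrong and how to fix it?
Bug: This is a non-aggregate query (no GROUP BY, no aggregates), so in SQLite the HAVING clause is invalid here; a row-level condition belongs in WHERE

Fix: Replace HAVING with WHERE since the condition applies to individual rows

Corrected query:
SELECT id, title, rating FROM movies WHERE rating > 5.9

Result:
id | title        | rating
---+--------------+-------
1  | Parasite     | 8     
3  | Get Out      | 8.9   
4  | The Hangover | 6.8   
5  | Scream       | 9.4   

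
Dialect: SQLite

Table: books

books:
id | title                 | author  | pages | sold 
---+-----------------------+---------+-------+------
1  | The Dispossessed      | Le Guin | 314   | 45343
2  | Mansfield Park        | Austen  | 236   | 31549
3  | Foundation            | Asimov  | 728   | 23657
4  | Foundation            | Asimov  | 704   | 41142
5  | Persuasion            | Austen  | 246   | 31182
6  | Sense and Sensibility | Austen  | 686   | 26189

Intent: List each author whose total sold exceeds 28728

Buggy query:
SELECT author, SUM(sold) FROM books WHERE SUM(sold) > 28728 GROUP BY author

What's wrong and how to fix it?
Bug: SUM(sold) is an aggregate, but WHERE filters rows before aggregation

Fix: Move the aggregate condition to a HAVING clause

Corrected query:
SELECT author, SUM(sold) FROM books GROUP BY author HAVING SUM(sold) > 28728

Result:
author  | SUM(sold)
--------+----------
Asimov  | 64799    
Austen  | 88920    
Le Guin | 45343    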